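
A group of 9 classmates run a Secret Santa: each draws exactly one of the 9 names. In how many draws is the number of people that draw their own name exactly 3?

22260

Pick the 3 fixed positions: C(9,3) = 84 ways.
The other 6 form a derangement: !6 = 265.
Total: 84 × 265 = 22260.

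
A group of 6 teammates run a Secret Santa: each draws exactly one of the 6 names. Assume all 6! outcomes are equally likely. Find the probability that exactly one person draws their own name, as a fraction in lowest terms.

Favorable outcomes: C(6,1)·!5 = 6·44 = 264.
Total outcomes: 6! = 720.
Probability = 264/720 = 11/30.

11/30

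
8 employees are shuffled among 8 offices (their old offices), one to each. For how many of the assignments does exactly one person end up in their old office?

Choose which one of the 8 is fixed: C(8,1) = 8.
The remaining 7 must be deranged: !7 = 1854.
Total: 8 × 1854 = 14832.

14832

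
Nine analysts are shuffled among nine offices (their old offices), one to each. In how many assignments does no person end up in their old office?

133496

Use !n = n·!(n-1) + (-1)^n.
!9 = 9·14833 - 1 = 133496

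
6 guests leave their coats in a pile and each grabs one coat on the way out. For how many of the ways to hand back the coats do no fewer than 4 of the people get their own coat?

# with exactly i fixed is C(6,i)·!(6-i); sum over i=4..6:
  i=4: C(6,4)·!2 = 15·1 = 15
  i=5: C(6,5)·!1 = 6·0 = 0
  i=6: C(6,6)·!0 = 1·1 = 1
Total = 16.

16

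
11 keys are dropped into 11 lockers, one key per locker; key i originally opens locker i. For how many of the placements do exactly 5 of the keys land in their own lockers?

122430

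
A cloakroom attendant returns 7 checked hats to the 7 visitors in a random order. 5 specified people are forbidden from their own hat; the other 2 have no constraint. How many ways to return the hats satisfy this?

2428

Let A_j be the event that the j-th constrained one is fixed. By inclusion-exclusion over the 5 events:
Σ_{j=0}^{5} (-1)^j C(5,j)(7-j)!
= C(5,0)·7! - C(5,1)·6! + C(5,2)·5! - C(5,3)·4! + C(5,4)·3! - C(5,5)·2!
= 5040 - 3600 + 1200 - 240 + 30 - 2
= 2428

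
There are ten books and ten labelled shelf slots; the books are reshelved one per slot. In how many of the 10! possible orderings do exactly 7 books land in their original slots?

240

Choose which 7 of the 10 are fixed: C(10,7) = 120.
The remaining 3 must be deranged: !3 = 2.
Total: 120 × 2 = 240.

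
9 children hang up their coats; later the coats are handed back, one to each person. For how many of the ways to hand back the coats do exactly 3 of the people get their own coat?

22260

Pick the 3 fixed positions: C(9,3) = 84 ways.
The remaining 6 must be deranged: !6 = 265.
Total: 84 × 265 = 22260.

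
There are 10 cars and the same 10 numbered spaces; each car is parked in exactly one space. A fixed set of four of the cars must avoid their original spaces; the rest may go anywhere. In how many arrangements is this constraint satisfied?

Let A_j be the event that the j-th constrained one is fixed. By inclusion-exclusion over the 4 events:
Σ_{j=0}^{4} (-1)^j C(4,j)(10-j)!
= C(4,0)·10! - C(4,1)·9! + C(4,2)·8! - C(4,3)·7! + C(4,4)·6!
= 3628800 - 1451520 + 241920 - 20160 + 720
= 2399760

2399760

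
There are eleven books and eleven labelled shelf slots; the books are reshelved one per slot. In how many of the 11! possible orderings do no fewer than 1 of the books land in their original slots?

25232230

# with exactly i fixed is C(11,i)·!(11-i); sum over i=1..11:
  i=1: C(11,1)·!10 = 11·1334961 = 14684571
  i=2: C(11,2)·!9 = 55·133496 = 7342280
  i=3: C(11,3)·!8 = 165·14833 = 2447445
  i=4: C(11,4)·!7 = 330·1854 = 611820
  i=5: C(11,5)·!6 = 462·265 = 122430
  i=6: C(11,6)·!5 = 462·44 = 20328
  i=7: C(11,7)·!4 = 330·9 = 2970
  i=8: C(11,8)·!3 = 165·2 = 330
  i=9: C(11,9)·!2 = 55·1 = 55
  i=10: C(11,10)·!1 = 11·0 = 0
  i=11: C(11,11)·!0 = 1·1 = 1
Total = 25232230.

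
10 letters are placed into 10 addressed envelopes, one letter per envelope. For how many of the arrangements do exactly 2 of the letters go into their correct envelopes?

667485

Choose which 2 of the 10 are fixed: C(10,2) = 45.
The other 8 form a derangement: !8 = 14833.
Total: 45 × 14833 = 667485.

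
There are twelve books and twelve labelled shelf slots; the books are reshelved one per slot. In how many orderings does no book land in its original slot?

176214841

The subfactorial !12 = [12!/e] (nearest integer).
12! = 479001600, and 479001600/e ≈ 176214840.93, so !12 = 176214841.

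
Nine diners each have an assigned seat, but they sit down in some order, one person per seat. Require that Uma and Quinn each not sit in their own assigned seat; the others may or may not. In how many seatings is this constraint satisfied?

Inclusion-exclusion on the 2 forbidden self-matches:
Σ_{j=0}^{2} (-1)^j C(2,j)(9-j)!
= C(2,0)·9! - C(2,1)·8! + C(2,2)·7!
= 362880 - 80640 + 5040
= 287280

287280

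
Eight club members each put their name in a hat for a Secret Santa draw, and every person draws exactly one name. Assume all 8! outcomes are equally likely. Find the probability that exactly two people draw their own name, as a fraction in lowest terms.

Favorable outcomes: C(8,2)·!6 = 28·265 = 7420.
Total outcomes: 8! = 40320.
Probability = 7420/40320 = 53/288.

53/288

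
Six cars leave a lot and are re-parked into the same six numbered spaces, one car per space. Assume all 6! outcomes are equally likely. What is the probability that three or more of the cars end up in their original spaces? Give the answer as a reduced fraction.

Favorable outcomes: Σ_{i≥3} C(6,i)·!(6-i) = 20·2 + 15·1 + 6·0 + 1·1 = 56.
Total outcomes: 6! = 720.
Probability = 56/720 = 7/90.

7/90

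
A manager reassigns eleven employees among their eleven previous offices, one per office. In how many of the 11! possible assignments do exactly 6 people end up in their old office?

20328

Choose which 6 of the 11 are fixed: C(11,6) = 462.
The remaining 5 must be deranged: !5 = 44.
Total: 462 × 44 = 20328.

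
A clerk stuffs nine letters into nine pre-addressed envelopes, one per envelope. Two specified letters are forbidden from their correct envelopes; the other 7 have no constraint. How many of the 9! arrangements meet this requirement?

287280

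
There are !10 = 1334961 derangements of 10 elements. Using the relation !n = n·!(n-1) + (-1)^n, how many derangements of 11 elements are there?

14684570

!11 = 11·1334961 - 1 = 14684570.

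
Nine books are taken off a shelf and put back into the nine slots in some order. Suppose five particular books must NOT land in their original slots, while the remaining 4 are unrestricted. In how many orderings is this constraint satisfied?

Inclusion-exclusion on the 5 forbidden self-matches:
Σ_{j=0}^{5} (-1)^j C(5,j)(9-j)!
= C(5,0)·9! - C(5,1)·8! + C(5,2)·7! - C(5,3)·6! + C(5,4)·5! - C(5,5)·4!
= 362880 - 201600 + 50400 - 7200 + 600 - 24
= 205056

205056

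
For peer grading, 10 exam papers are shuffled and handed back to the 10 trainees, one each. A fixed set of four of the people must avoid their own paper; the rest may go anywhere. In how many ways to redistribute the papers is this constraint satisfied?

Inclusion-exclusion on the 4 forbidden self-matches:
Σ_{j=0}^{4} (-1)^j C(4,j)(10-j)!
= C(4,0)·10! - C(4,1)·9! + C(4,2)·8! - C(4,3)·7! + C(4,4)·6!
= 3628800 - 1451520 + 241920 - 20160 + 720
= 2399760

2399760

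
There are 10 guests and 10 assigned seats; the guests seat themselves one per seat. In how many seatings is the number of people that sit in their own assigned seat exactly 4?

55650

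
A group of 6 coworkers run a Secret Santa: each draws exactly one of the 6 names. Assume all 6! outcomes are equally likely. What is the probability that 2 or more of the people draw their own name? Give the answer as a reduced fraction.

Favorable outcomes: Σ_{i≥2} C(6,i)·!(6-i) = 15·9 + 20·2 + 15·1 + 6·0 + 1·1 = 191.
Total outcomes: 6! = 720.
Probability = 191/720 = 191/720.

191/720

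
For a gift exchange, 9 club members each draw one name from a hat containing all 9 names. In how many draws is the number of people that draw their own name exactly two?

Choose which 2 of the 9 are fixed: C(9,2) = 36.
The remaining 7 must be deranged: !7 = 1854.
Total: 36 × 1854 = 66744.

66744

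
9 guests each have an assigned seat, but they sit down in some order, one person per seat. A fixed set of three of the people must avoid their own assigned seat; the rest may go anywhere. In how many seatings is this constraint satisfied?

256320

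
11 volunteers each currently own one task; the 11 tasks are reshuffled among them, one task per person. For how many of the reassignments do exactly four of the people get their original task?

611820

Pick the 4 fixed positions: C(11,4) = 330 ways.
The remaining 7 must be deranged: !7 = 1854.
Total: 330 × 1854 = 611820.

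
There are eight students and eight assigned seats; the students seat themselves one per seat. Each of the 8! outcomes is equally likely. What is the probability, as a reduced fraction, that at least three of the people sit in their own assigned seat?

647/8064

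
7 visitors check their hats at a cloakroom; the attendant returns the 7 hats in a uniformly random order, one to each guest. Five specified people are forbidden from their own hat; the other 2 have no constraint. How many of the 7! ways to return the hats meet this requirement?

Let A_j be the event that the j-th constrained one is fixed. By inclusion-exclusion over the 5 events:
Σ_{j=0}^{5} (-1)^j C(5,j)(7-j)!
= C(5,0)·7! - C(5,1)·6! + C(5,2)·5! - C(5,3)·4! + C(5,4)·3! - C(5,5)·2!
= 5040 - 3600 + 1200 - 240 + 30 - 2
= 2428

2428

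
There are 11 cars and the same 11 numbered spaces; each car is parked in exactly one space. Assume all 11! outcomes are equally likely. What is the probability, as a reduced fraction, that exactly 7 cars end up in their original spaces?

1/13440

Favorable outcomes: C(11,7)·!4 = 330·9 = 2970.
Total outcomes: 11! = 39916800.
Probability = 2970/39916800 = 1/13440.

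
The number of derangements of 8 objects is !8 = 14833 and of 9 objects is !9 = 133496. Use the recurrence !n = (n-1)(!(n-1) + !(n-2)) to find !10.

1334961

!10 = (10-1)·(!9 + !8) = 9·(133496 + 14833) = 9·148329 = 1334961.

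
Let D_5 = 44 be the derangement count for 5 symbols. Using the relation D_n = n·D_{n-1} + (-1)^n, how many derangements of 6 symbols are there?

265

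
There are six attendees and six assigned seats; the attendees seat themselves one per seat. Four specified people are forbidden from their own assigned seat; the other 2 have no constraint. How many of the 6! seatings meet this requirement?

Inclusion-exclusion on the 4 forbidden self-matches:
Σ_{j=0}^{4} (-1)^j C(4,j)(6-j)!
= C(4,0)·6! - C(4,1)·5! + C(4,2)·4! - C(4,3)·3! + C(4,4)·2!
= 720 - 480 + 144 - 24 + 2
= 362

362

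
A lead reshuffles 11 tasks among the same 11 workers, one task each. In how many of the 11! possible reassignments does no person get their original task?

Recurrence: !11 = 10·(!10 + !9).
!11 = 10·(1334961 + 133496) = 10·1468457 = 14684570

14684570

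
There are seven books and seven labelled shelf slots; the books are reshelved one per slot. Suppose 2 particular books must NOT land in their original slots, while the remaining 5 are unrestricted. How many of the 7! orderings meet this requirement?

3720

Inclusion-exclusion on the 2 forbidden self-matches:
Σ_{j=0}^{2} (-1)^j C(2,j)(7-j)!
= C(2,0)·7! - C(2,1)·6! + C(2,2)·5!
= 5040 - 1440 + 120
= 3720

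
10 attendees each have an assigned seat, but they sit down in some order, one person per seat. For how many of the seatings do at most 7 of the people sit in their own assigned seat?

Sum C(10,i)·!(10-i) for i = 0..7:
  i=0: C(10,0)·!10 = 1·1334961 = 1334961
  i=1: C(10,1)·!9 = 10·133496 = 1334960
  i=2: C(10,2)·!8 = 45·14833 = 667485
  i=3: C(10,3)·!7 = 120·1854 = 222480
  i=4: C(10,4)·!6 = 210·265 = 55650
  i=5: C(10,5)·!5 = 252·44 = 11088
  i=6: C(10,6)·!4 = 210·9 = 1890
  i=7: C(10,7)·!3 = 120·2 = 240
Total = 3628754.

3628754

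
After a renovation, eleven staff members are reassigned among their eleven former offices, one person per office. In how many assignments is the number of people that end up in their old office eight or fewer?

Sum C(11,i)·!(11-i) for i = 0..8:
  i=0: C(11,0)·!11 = 1·14684570 = 14684570
  i=1: C(11,1)·!10 = 11·1334961 = 14684571
  i=2: C(11,2)·!9 = 55·133496 = 7342280
  i=3: C(11,3)·!8 = 165·14833 = 2447445
  i=4: C(11,4)·!7 = 330·1854 = 611820
  i=5: C(11,5)·!6 = 462·265 = 122430
  i=6: C(11,6)·!5 = 462·44 = 20328
  i=7: C(11,7)·!4 = 330·9 = 2970
  i=8: C(11,8)·!3 = 165·2 = 330
Total = 39916744.

39916744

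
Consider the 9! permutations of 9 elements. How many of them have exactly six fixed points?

Pick the 6 fixed positions: C(9,6) = 84 ways.
The other 3 form a derangement: !3 = 2.
Total: 84 × 2 = 168.

168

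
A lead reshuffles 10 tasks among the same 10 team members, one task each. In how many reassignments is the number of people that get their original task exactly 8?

45

Pick the 8 fixed positions: C(10,8) = 45 ways.
The other 2 form a derangement: !2 = 1.
Total: 45 × 1 = 45.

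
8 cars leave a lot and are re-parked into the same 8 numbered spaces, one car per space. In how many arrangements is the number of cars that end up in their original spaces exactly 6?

Choose which 6 of the 8 are fixed: C(8,6) = 28.
The other 2 form a derangement: !2 = 1.
Total: 28 × 1 = 28.

28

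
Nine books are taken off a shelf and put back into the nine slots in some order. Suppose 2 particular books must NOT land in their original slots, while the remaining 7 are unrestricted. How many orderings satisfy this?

287280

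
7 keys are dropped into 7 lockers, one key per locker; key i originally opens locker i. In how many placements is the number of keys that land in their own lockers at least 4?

# with exactly i fixed is C(7,i)·!(7-i); sum over i=4..7:
  i=4: C(7,4)·!3 = 35·2 = 70
  i=5: C(7,5)·!2 = 21·1 = 21
  i=6: C(7,6)·!1 = 7·0 = 0
  i=7: C(7,7)·!0 = 1·1 = 1
Total = 92.

92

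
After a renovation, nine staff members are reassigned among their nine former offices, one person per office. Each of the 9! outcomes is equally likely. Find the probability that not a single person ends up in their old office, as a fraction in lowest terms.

16687/45360

Favorable outcomes: !9 = 133496.
Total outcomes: 9! = 362880.
Probability = 133496/362880 = 16687/45360.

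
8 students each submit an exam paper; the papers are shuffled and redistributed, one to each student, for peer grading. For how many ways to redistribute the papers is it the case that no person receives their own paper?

14833

Use !n = (n-1)(!(n-1) + !(n-2)).
!8 = 7·(1854 + 265) = 7·2119 = 14833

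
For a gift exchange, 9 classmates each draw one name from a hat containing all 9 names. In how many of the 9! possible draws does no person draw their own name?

133496

By inclusion-exclusion, !9 = Σ (-1)^k · 9!/k! for k=0..9
= 9! - 9!/1! + 9!/2! - 9!/3! + 9!/4! - 9!/5! + 9!/6! - 9!/7! + 9!/8! - 9!/9!
= 362880 - 362880 + 181440 - 60480 + 15120 - 3024 + 504 - 72 + 9 - 1
= 133496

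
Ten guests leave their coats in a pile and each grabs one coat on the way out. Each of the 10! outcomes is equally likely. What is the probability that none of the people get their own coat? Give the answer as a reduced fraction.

Favorable outcomes: !10 = 1334961.
Total outcomes: 10! = 3628800.
Probability = 1334961/3628800 = 16481/44800.

16481/44800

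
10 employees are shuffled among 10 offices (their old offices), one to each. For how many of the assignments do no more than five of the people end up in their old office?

3626624

# with exactly i fixed is C(10,i)·!(10-i); sum over i=0..5:
  i=0: C(10,0)·!10 = 1·1334961 = 1334961
  i=1: C(10,1)·!9 = 10·133496 = 1334960
  i=2: C(10,2)·!8 = 45·14833 = 667485
  i=3: C(10,3)·!7 = 120·1854 = 222480
  i=4: C(10,4)·!6 = 210·265 = 55650
  i=5: C(10,5)·!5 = 252·44 = 11088
Total = 3626624.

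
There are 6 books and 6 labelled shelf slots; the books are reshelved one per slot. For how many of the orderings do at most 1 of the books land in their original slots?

# with exactly i fixed is C(6,i)·!(6-i); sum over i=0..1:
  i=0: C(6,0)·!6 = 1·265 = 265
  i=1: C(6,1)·!5 = 6·44 = 264
Total = 529.

529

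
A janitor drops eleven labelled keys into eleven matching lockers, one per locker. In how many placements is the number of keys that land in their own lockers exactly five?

Pick the 5 fixed positions: C(11,5) = 462 ways.
The other 6 form a derangement: !6 = 265.
Total: 462 × 265 = 122430.

122430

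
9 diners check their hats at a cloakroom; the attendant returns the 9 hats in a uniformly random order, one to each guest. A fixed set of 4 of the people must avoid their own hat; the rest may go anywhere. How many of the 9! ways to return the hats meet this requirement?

Inclusion-exclusion on the 4 forbidden self-matches:
Σ_{j=0}^{4} (-1)^j C(4,j)(9-j)!
= C(4,0)·9! - C(4,1)·8! + C(4,2)·7! - C(4,3)·6! + C(4,4)·5!
= 362880 - 161280 + 30240 - 2880 + 120
= 229080

229080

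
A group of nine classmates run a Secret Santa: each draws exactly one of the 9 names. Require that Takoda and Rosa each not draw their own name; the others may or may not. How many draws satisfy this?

Let A_j be the event that the j-th constrained one is fixed. By inclusion-exclusion over the 2 events:
Σ_{j=0}^{2} (-1)^j C(2,j)(9-j)!
= C(2,0)·9! - C(2,1)·8! + C(2,2)·7!
= 362880 - 80640 + 5040
= 287280

287280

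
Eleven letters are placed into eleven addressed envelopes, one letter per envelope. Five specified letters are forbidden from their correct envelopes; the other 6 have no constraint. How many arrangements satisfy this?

25022880

Inclusion-exclusion on the 5 forbidden self-matches:
Σ_{j=0}^{5} (-1)^j C(5,j)(11-j)!
= C(5,0)·11! - C(5,1)·10! + C(5,2)·9! - C(5,3)·8! + C(5,4)·7! - C(5,5)·6!
= 39916800 - 18144000 + 3628800 - 403200 + 25200 - 720
= 25022880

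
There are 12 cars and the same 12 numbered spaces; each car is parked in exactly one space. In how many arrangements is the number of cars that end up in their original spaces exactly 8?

4455

Pick the 8 fixed positions: C(12,8) = 495 ways.
The other 4 form a derangement: !4 = 9.
Total: 495 × 9 = 4455.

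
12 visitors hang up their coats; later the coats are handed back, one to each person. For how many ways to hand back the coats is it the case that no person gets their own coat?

Use !n = (n-1)(!(n-1) + !(n-2)).
!12 = 11·(14684570 + 1334961) = 11·16019531 = 176214841

176214841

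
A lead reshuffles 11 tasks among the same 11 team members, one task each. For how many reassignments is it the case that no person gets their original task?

14684570

!11 = 11! · Σ_{k=0}^{11} (-1)^k/k!
= 11! - 11!/1! + 11!/2! - 11!/3! + 11!/4! - 11!/5! + 11!/6! - 11!/7! + 11!/8! - 11!/9! + 11!/10! - 11!/11!
= 39916800 - 39916800 + 19958400 - 6652800 + 1663200 - 332640 + 55440 - 7920 + 990 - 110 + 11 - 1
= 14684570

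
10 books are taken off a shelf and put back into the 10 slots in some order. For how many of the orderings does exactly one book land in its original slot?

Pick the single fixed position: C(10,1) = 10 ways.
The remaining 9 must be deranged: !9 = 133496.
Total: 10 × 133496 = 1334960.

1334960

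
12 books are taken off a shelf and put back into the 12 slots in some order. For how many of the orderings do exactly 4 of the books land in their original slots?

7342335

Choose which 4 of the 12 are fixed: C(12,4) = 495.
The remaining 8 must be deranged: !8 = 14833.
Total: 495 × 14833 = 7342335.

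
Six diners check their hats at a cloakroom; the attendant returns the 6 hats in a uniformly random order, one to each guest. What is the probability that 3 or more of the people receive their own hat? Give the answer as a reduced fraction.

Favorable outcomes: Σ_{i≥3} C(6,i)·!(6-i) = 20·2 + 15·1 + 6·0 + 1·1 = 56.
Total outcomes: 6! = 720.
Probability = 56/720 = 7/90.

7/90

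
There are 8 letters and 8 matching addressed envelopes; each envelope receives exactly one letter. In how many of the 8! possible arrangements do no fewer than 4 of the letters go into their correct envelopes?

Sum C(8,i)·!(8-i) for i = 4..8:
  i=4: C(8,4)·!4 = 70·9 = 630
  i=5: C(8,5)·!3 = 56·2 = 112
  i=6: C(8,6)·!2 = 28·1 = 28
  i=7: C(8,7)·!1 = 8·0 = 0
  i=8: C(8,8)·!0 = 1·1 = 1
Total = 771.

771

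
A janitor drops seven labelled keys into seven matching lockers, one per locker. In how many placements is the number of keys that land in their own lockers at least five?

22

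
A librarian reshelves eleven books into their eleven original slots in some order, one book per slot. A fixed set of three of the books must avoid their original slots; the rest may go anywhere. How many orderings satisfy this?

Let A_j be the event that the j-th constrained one is fixed. By inclusion-exclusion over the 3 events:
Σ_{j=0}^{3} (-1)^j C(3,j)(11-j)!
= C(3,0)·11! - C(3,1)·10! + C(3,2)·9! - C(3,3)·8!
= 39916800 - 10886400 + 1088640 - 40320
= 30078720

30078720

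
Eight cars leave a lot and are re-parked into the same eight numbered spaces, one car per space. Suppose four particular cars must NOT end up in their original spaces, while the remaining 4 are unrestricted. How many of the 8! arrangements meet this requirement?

Let A_j be the event that the j-th constrained one is fixed. By inclusion-exclusion over the 4 events:
Σ_{j=0}^{4} (-1)^j C(4,j)(8-j)!
= C(4,0)·8! - C(4,1)·7! + C(4,2)·6! - C(4,3)·5! + C(4,4)·4!
= 40320 - 20160 + 4320 - 480 + 24
= 24024

24024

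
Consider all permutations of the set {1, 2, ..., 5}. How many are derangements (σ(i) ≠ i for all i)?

Recurrence: !5 = 4·(!4 + !3).
!5 = 4·(9 + 2) = 4·11 = 44

44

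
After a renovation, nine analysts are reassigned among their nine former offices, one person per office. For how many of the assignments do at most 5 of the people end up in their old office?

362675

Sum C(9,i)·!(9-i) for i = 0..5:
  i=0: C(9,0)·!9 = 1·133496 = 133496
  i=1: C(9,1)·!8 = 9·14833 = 133497
  i=2: C(9,2)·!7 = 36·1854 = 66744
  i=3: C(9,3)·!6 = 84·265 = 22260
  i=4: C(9,4)·!5 = 126·44 = 5544
  i=5: C(9,5)·!4 = 126·9 = 1134
Total = 362675.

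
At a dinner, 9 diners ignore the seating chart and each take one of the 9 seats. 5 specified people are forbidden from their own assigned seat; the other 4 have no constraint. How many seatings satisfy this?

205056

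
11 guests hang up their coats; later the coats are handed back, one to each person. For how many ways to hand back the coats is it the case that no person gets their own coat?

!11 is the nearest integer to 11!/e.
11! = 39916800, and 39916800/e ≈ 14684570.08, so !11 = 14684570.

14684570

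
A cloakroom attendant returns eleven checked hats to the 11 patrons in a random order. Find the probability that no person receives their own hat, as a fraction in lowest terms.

Favorable outcomes: !11 = 14684570.
Total outcomes: 11! = 39916800.
Probability = 14684570/39916800 = 1468457/3991680.

1468457/3991680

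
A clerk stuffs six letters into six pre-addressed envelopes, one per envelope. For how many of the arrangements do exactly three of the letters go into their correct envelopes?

40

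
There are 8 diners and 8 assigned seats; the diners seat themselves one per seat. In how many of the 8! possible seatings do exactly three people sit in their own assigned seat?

Pick the 3 fixed positions: C(8,3) = 56 ways.
The remaining 5 must be deranged: !5 = 44.
Total: 56 × 44 = 2464.

2464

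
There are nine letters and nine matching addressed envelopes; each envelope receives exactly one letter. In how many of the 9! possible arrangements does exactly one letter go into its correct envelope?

Pick the single fixed position: C(9,1) = 9 ways.
The remaining 8 must be deranged: !8 = 14833.
Total: 9 × 14833 = 133497.

133497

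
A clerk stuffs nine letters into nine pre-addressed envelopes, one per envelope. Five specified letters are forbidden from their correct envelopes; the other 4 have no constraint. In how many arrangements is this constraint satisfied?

Inclusion-exclusion on the 5 forbidden self-matches:
Σ_{j=0}^{5} (-1)^j C(5,j)(9-j)!
= C(5,0)·9! - C(5,1)·8! + C(5,2)·7! - C(5,3)·6! + C(5,4)·5! - C(5,5)·4!
= 362880 - 201600 + 50400 - 7200 + 600 - 24
= 205056

205056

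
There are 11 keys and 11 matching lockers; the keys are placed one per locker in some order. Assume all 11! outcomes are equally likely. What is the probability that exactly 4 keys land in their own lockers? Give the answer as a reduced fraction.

103/6720

Favorable outcomes: C(11,4)·!7 = 330·1854 = 611820.
Total outcomes: 11! = 39916800.
Probability = 611820/39916800 = 103/6720.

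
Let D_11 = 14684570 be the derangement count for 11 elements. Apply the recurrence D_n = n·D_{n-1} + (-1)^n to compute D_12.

176214841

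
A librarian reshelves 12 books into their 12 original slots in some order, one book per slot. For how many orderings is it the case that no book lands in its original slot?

176214841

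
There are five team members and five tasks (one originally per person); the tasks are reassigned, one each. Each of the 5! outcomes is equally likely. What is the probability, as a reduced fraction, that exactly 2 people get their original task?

1/6

Favorable outcomes: C(5,2)·!3 = 10·2 = 20.
Total outcomes: 5! = 120.
Probability = 20/120 = 1/6.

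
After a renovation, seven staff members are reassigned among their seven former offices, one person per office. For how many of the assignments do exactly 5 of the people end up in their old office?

21

Choose which 5 of the 7 are fixed: C(7,5) = 21.
The remaining 2 must be deranged: !2 = 1.
Total: 21 × 1 = 21.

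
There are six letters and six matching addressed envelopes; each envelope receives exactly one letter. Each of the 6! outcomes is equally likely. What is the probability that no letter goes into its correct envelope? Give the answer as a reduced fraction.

53/144

Favorable outcomes: !6 = 265.
Total outcomes: 6! = 720.
Probability = 265/720 = 53/144.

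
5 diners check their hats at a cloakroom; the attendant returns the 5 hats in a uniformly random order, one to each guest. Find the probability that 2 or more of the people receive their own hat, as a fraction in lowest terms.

Favorable outcomes: Σ_{i≥2} C(5,i)·!(5-i) = 10·2 + 10·1 + 5·0 + 1·1 = 31.
Total outcomes: 5! = 120.
Probability = 31/120 = 31/120.

31/120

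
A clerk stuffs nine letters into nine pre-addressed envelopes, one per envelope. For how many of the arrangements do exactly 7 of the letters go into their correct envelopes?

Pick the 7 fixed positions: C(9,7) = 36 ways.
The remaining 2 must be deranged: !2 = 1.
Total: 36 × 1 = 36.

36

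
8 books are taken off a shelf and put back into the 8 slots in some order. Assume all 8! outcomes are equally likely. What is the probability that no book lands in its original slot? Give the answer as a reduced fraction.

2119/5760

Favorable outcomes: !8 = 14833.
Total outcomes: 8! = 40320.
Probability = 14833/40320 = 2119/5760.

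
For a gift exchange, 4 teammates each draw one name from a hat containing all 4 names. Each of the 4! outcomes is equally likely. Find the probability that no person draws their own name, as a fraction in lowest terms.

Favorable outcomes: !4 = 9.
Total outcomes: 4! = 24.
Probability = 9/24 = 3/8.

3/8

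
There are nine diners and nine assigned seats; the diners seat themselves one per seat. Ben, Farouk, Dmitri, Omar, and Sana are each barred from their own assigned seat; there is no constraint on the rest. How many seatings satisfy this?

Let A_j be the event that the j-th constrained one is fixed. By inclusion-exclusion over the 5 events:
Σ_{j=0}^{5} (-1)^j C(5,j)(9-j)!
= C(5,0)·9! - C(5,1)·8! + C(5,2)·7! - C(5,3)·6! + C(5,4)·5! - C(5,5)·4!
= 362880 - 201600 + 50400 - 7200 + 600 - 24
= 205056

205056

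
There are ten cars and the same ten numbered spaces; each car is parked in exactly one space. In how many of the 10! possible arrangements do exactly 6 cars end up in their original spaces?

1890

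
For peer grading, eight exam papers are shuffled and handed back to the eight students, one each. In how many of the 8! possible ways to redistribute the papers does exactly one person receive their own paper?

14832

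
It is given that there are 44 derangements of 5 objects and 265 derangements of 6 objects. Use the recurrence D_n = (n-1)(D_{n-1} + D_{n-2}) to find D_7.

1854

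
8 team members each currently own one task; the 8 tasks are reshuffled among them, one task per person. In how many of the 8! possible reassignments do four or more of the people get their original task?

# with exactly i fixed is C(8,i)·!(8-i); sum over i=4..8:
  i=4: C(8,4)·!4 = 70·9 = 630
  i=5: C(8,5)·!3 = 56·2 = 112
  i=6: C(8,6)·!2 = 28·1 = 28
  i=7: C(8,7)·!1 = 8·0 = 0
  i=8: C(8,8)·!0 = 1·1 = 1
Total = 771.

771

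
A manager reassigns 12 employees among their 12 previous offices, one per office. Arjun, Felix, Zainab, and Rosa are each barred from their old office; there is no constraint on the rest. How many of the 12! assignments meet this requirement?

339696000

Inclusion-exclusion on the 4 forbidden self-matches:
Σ_{j=0}^{4} (-1)^j C(4,j)(12-j)!
= C(4,0)·12! - C(4,1)·11! + C(4,2)·10! - C(4,3)·9! + C(4,4)·8!
= 479001600 - 159667200 + 21772800 - 1451520 + 40320
= 339696000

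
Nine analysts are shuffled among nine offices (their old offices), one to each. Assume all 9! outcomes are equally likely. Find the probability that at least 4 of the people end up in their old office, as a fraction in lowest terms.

6883/362880

Favorable outcomes: Σ_{i≥4} C(9,i)·!(9-i) = 126·44 + 126·9 + 84·2 + 36·1 + 9·0 + 1·1 = 6883.
Total outcomes: 9! = 362880.
Probability = 6883/362880 = 6883/362880.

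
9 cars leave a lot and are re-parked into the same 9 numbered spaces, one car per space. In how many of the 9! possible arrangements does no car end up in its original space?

133496

!9 is the nearest integer to 9!/e.
9! = 362880, and 362880/e ≈ 133496.09, so !9 = 133496.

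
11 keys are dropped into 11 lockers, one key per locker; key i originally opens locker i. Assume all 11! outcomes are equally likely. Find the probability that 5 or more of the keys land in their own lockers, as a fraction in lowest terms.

Favorable outcomes: Σ_{i≥5} C(11,i)·!(11-i) = 462·265 + 462·44 + 330·9 + 165·2 + 55·1 + 11·0 + 1·1 = 146114.
Total outcomes: 11! = 39916800.
Probability = 146114/39916800 = 73057/19958400.

73057/19958400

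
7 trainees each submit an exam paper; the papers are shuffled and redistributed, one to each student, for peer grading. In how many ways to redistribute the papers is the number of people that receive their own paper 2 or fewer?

4633

Sum C(7,i)·!(7-i) for i = 0..2:
  i=0: C(7,0)·!7 = 1·1854 = 1854
  i=1: C(7,1)·!6 = 7·265 = 1855
  i=2: C(7,2)·!5 = 21·44 = 924
Total = 4633.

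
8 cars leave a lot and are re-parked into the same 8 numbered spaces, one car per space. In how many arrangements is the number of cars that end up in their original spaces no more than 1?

# with exactly i fixed is C(8,i)·!(8-i); sum over i=0..1:
  i=0: C(8,0)·!8 = 1·14833 = 14833
  i=1: C(8,1)·!7 = 8·1854 = 14832
Total = 29665.

29665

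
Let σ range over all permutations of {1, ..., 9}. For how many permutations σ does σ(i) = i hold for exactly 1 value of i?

133497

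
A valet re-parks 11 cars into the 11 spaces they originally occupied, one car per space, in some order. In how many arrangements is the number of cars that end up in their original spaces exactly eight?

Pick the 8 fixed positions: C(11,8) = 165 ways.
The remaining 3 must be deranged: !3 = 2.
Total: 165 × 2 = 330.

330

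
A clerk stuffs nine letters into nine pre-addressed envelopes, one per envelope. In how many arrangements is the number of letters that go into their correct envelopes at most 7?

Sum C(9,i)·!(9-i) for i = 0..7:
  i=0: C(9,0)·!9 = 1·133496 = 133496
  i=1: C(9,1)·!8 = 9·14833 = 133497
  i=2: C(9,2)·!7 = 36·1854 = 66744
  i=3: C(9,3)·!6 = 84·265 = 22260
  i=4: C(9,4)·!5 = 126·44 = 5544
  i=5: C(9,5)·!4 = 126·9 = 1134
  i=6: C(9,6)·!3 = 84·2 = 168
  i=7: C(9,7)·!2 = 36·1 = 36
Total = 362879.

362879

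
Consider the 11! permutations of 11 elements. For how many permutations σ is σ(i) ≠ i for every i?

Use !n = n·!(n-1) + (-1)^n.
!11 = 11·1334961 - 1 = 14684570

14684570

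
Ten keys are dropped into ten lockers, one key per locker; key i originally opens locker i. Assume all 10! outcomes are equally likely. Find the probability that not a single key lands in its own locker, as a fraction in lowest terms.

16481/44800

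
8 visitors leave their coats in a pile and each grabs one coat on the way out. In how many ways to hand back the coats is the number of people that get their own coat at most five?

Sum C(8,i)·!(8-i) for i = 0..5:
  i=0: C(8,0)·!8 = 1·14833 = 14833
  i=1: C(8,1)·!7 = 8·1854 = 14832
  i=2: C(8,2)·!6 = 28·265 = 7420
  i=3: C(8,3)·!5 = 56·44 = 2464
  i=4: C(8,4)·!4 = 70·9 = 630
  i=5: C(8,5)·!3 = 56·2 = 112
Total = 40291.

40291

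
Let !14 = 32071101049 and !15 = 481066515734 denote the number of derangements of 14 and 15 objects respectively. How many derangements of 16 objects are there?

7697064251745

!16 = (16-1)·(!15 + !14) = 15·(481066515734 + 32071101049) = 15·513137616783 = 7697064251745.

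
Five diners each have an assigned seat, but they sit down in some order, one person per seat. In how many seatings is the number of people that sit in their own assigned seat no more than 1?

89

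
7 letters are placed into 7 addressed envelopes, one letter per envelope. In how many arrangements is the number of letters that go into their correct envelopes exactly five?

21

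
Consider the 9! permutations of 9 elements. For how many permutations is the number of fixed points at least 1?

229384

Sum C(9,i)·!(9-i) for i = 1..9:
  i=1: C(9,1)·!8 = 9·14833 = 133497
  i=2: C(9,2)·!7 = 36·1854 = 66744
  i=3: C(9,3)·!6 = 84·265 = 22260
  i=4: C(9,4)·!5 = 126·44 = 5544
  i=5: C(9,5)·!4 = 126·9 = 1134
  i=6: C(9,6)·!3 = 84·2 = 168
  i=7: C(9,7)·!2 = 36·1 = 36
  i=8: C(9,8)·!1 = 9·0 = 0
  i=9: C(9,9)·!0 = 1·1 = 1
Total = 229384.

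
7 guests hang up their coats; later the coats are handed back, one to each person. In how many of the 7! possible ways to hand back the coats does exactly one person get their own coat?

1855

Choose which one of the 7 is fixed: C(7,1) = 7.
The remaining 6 must be deranged: !6 = 265.
Total: 7 × 265 = 1855.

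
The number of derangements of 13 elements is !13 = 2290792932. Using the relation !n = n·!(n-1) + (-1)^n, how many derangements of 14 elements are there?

!14 = 14·2290792932 + 1 = 32071101049.

32071101049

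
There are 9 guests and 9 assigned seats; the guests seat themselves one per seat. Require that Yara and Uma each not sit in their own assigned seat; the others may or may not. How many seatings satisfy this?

287280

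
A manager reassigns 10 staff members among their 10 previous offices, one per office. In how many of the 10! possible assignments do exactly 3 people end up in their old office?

222480

Pick the 3 fixed positions: C(10,3) = 120 ways.
The remaining 7 must be deranged: !7 = 1854.
Total: 120 × 1854 = 222480.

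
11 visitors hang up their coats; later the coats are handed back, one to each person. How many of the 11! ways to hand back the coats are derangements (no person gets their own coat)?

Use !n = (n-1)(!(n-1) + !(n-2)).
!11 = 10·(1334961 + 133496) = 10·1468457 = 14684570

14684570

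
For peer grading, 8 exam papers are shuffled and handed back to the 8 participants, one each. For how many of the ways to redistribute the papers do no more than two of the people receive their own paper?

37085

# with exactly i fixed is C(8,i)·!(8-i); sum over i=0..2:
  i=0: C(8,0)·!8 = 1·14833 = 14833
  i=1: C(8,1)·!7 = 8·1854 = 14832
  i=2: C(8,2)·!6 = 28·265 = 7420
Total = 37085.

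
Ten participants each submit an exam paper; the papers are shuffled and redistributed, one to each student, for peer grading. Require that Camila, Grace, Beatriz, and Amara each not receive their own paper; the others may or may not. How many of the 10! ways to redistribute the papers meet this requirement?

2399760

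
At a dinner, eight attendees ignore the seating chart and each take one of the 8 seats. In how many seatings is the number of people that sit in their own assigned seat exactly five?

112

Pick the 5 fixed positions: C(8,5) = 56 ways.
The remaining 3 must be deranged: !3 = 2.
Total: 56 × 2 = 112.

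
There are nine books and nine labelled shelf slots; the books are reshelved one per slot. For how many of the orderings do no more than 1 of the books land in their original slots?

266993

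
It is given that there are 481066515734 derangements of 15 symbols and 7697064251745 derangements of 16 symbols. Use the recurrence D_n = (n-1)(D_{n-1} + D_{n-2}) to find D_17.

130850092279664

D_17 = (17-1)·(D_16 + D_15) = 16·(7697064251745 + 481066515734) = 16·8178130767479 = 130850092279664.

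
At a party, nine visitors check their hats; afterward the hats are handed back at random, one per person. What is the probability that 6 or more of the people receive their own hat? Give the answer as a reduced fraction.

41/72576

Favorable outcomes: Σ_{i≥6} C(9,i)·!(9-i) = 84·2 + 36·1 + 9·0 + 1·1 = 205.
Total outcomes: 9! = 362880.
Probability = 205/362880 = 41/72576.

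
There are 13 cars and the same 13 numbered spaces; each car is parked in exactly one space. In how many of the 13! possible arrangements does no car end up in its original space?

2290792932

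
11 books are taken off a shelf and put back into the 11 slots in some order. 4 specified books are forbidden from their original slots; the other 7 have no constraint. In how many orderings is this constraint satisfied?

27422640

Inclusion-exclusion on the 4 forbidden self-matches:
Σ_{j=0}^{4} (-1)^j C(4,j)(11-j)!
= C(4,0)·11! - C(4,1)·10! + C(4,2)·9! - C(4,3)·8! + C(4,4)·7!
= 39916800 - 14515200 + 2177280 - 161280 + 5040
= 27422640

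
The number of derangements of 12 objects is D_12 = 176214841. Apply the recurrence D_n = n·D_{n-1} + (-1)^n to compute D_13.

D_13 = 13·176214841 - 1 = 2290792932.

2290792932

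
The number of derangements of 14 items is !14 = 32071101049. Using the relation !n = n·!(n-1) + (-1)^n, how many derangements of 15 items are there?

481066515734

!15 = 15·32071101049 - 1 = 481066515734.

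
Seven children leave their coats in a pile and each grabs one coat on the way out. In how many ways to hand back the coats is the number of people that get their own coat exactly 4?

70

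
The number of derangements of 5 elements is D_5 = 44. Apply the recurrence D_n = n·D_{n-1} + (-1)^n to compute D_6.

265

D_6 = 6·44 + 1 = 265.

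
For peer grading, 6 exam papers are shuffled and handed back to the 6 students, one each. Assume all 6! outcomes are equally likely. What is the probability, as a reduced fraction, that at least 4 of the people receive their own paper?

1/45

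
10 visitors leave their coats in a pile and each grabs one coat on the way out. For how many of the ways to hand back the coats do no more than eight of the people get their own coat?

3628799

# with exactly i fixed is C(10,i)·!(10-i); sum over i=0..8:
  i=0: C(10,0)·!10 = 1·1334961 = 1334961
  i=1: C(10,1)·!9 = 10·133496 = 1334960
  i=2: C(10,2)·!8 = 45·14833 = 667485
  i=3: C(10,3)·!7 = 120·1854 = 222480
  i=4: C(10,4)·!6 = 210·265 = 55650
  i=5: C(10,5)·!5 = 252·44 = 11088
  i=6: C(10,6)·!4 = 210·9 = 1890
  i=7: C(10,7)·!3 = 120·2 = 240
  i=8: C(10,8)·!2 = 45·1 = 45
Total = 3628799.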